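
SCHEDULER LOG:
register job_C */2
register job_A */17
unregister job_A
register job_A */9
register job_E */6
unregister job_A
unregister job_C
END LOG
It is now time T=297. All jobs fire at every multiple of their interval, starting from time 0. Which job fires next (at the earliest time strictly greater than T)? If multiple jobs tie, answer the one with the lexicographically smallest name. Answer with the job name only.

Op 1: register job_C */2 -> active={job_C:*/2}
Op 2: register job_A */17 -> active={job_A:*/17, job_C:*/2}
Op 3: unregister job_A -> active={job_C:*/2}
Op 4: register job_A */9 -> active={job_A:*/9, job_C:*/2}
Op 5: register job_E */6 -> active={job_A:*/9, job_C:*/2, job_E:*/6}
Op 6: unregister job_A -> active={job_C:*/2, job_E:*/6}
Op 7: unregister job_C -> active={job_E:*/6}
  job_E: interval 6, next fire after T=297 is 300
Earliest = 300, winner (lex tiebreak) = job_E

Answer: job_E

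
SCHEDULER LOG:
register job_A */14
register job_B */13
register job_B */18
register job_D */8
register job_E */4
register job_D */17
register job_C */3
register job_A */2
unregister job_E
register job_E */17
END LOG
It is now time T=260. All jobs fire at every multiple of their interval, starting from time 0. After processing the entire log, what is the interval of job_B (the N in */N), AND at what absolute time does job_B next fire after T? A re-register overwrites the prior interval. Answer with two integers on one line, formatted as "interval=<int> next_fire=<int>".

Answer: interval=18 next_fire=270

Derivation:
Op 1: register job_A */14 -> active={job_A:*/14}
Op 2: register job_B */13 -> active={job_A:*/14, job_B:*/13}
Op 3: register job_B */18 -> active={job_A:*/14, job_B:*/18}
Op 4: register job_D */8 -> active={job_A:*/14, job_B:*/18, job_D:*/8}
Op 5: register job_E */4 -> active={job_A:*/14, job_B:*/18, job_D:*/8, job_E:*/4}
Op 6: register job_D */17 -> active={job_A:*/14, job_B:*/18, job_D:*/17, job_E:*/4}
Op 7: register job_C */3 -> active={job_A:*/14, job_B:*/18, job_C:*/3, job_D:*/17, job_E:*/4}
Op 8: register job_A */2 -> active={job_A:*/2, job_B:*/18, job_C:*/3, job_D:*/17, job_E:*/4}
Op 9: unregister job_E -> active={job_A:*/2, job_B:*/18, job_C:*/3, job_D:*/17}
Op 10: register job_E */17 -> active={job_A:*/2, job_B:*/18, job_C:*/3, job_D:*/17, job_E:*/17}
Final interval of job_B = 18
Next fire of job_B after T=260: (260//18+1)*18 = 270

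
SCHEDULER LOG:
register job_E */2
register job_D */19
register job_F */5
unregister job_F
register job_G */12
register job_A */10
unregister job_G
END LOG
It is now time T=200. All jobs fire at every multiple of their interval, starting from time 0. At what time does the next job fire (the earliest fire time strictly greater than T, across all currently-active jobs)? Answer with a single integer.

Answer: 202

Derivation:
Op 1: register job_E */2 -> active={job_E:*/2}
Op 2: register job_D */19 -> active={job_D:*/19, job_E:*/2}
Op 3: register job_F */5 -> active={job_D:*/19, job_E:*/2, job_F:*/5}
Op 4: unregister job_F -> active={job_D:*/19, job_E:*/2}
Op 5: register job_G */12 -> active={job_D:*/19, job_E:*/2, job_G:*/12}
Op 6: register job_A */10 -> active={job_A:*/10, job_D:*/19, job_E:*/2, job_G:*/12}
Op 7: unregister job_G -> active={job_A:*/10, job_D:*/19, job_E:*/2}
  job_A: interval 10, next fire after T=200 is 210
  job_D: interval 19, next fire after T=200 is 209
  job_E: interval 2, next fire after T=200 is 202
Earliest fire time = 202 (job job_E)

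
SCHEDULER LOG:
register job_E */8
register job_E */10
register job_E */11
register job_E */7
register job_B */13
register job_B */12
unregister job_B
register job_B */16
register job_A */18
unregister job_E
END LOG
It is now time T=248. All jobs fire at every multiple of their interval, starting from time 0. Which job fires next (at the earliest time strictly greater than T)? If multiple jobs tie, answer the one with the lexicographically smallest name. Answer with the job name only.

Answer: job_A

Derivation:
Op 1: register job_E */8 -> active={job_E:*/8}
Op 2: register job_E */10 -> active={job_E:*/10}
Op 3: register job_E */11 -> active={job_E:*/11}
Op 4: register job_E */7 -> active={job_E:*/7}
Op 5: register job_B */13 -> active={job_B:*/13, job_E:*/7}
Op 6: register job_B */12 -> active={job_B:*/12, job_E:*/7}
Op 7: unregister job_B -> active={job_E:*/7}
Op 8: register job_B */16 -> active={job_B:*/16, job_E:*/7}
Op 9: register job_A */18 -> active={job_A:*/18, job_B:*/16, job_E:*/7}
Op 10: unregister job_E -> active={job_A:*/18, job_B:*/16}
  job_A: interval 18, next fire after T=248 is 252
  job_B: interval 16, next fire after T=248 is 256
Earliest = 252, winner (lex tiebreak) = job_A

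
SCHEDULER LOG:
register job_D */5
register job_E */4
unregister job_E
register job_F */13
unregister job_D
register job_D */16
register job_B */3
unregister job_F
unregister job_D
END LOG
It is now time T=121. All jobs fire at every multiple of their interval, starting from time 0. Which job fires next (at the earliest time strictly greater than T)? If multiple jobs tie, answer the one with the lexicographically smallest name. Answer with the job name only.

Answer: job_B

Derivation:
Op 1: register job_D */5 -> active={job_D:*/5}
Op 2: register job_E */4 -> active={job_D:*/5, job_E:*/4}
Op 3: unregister job_E -> active={job_D:*/5}
Op 4: register job_F */13 -> active={job_D:*/5, job_F:*/13}
Op 5: unregister job_D -> active={job_F:*/13}
Op 6: register job_D */16 -> active={job_D:*/16, job_F:*/13}
Op 7: register job_B */3 -> active={job_B:*/3, job_D:*/16, job_F:*/13}
Op 8: unregister job_F -> active={job_B:*/3, job_D:*/16}
Op 9: unregister job_D -> active={job_B:*/3}
  job_B: interval 3, next fire after T=121 is 123
Earliest = 123, winner (lex tiebreak) = job_B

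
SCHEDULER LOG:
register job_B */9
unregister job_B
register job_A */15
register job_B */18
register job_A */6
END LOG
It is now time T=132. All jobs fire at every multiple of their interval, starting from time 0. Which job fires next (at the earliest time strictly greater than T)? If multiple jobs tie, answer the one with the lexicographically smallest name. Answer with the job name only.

Answer: job_A

Derivation:
Op 1: register job_B */9 -> active={job_B:*/9}
Op 2: unregister job_B -> active={}
Op 3: register job_A */15 -> active={job_A:*/15}
Op 4: register job_B */18 -> active={job_A:*/15, job_B:*/18}
Op 5: register job_A */6 -> active={job_A:*/6, job_B:*/18}
  job_A: interval 6, next fire after T=132 is 138
  job_B: interval 18, next fire after T=132 is 144
Earliest = 138, winner (lex tiebreak) = job_A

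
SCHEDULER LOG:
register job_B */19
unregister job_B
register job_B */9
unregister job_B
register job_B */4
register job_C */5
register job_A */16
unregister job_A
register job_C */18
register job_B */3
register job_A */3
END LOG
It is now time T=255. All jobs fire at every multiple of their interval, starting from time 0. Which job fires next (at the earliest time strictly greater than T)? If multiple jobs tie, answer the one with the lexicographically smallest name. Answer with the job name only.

Op 1: register job_B */19 -> active={job_B:*/19}
Op 2: unregister job_B -> active={}
Op 3: register job_B */9 -> active={job_B:*/9}
Op 4: unregister job_B -> active={}
Op 5: register job_B */4 -> active={job_B:*/4}
Op 6: register job_C */5 -> active={job_B:*/4, job_C:*/5}
Op 7: register job_A */16 -> active={job_A:*/16, job_B:*/4, job_C:*/5}
Op 8: unregister job_A -> active={job_B:*/4, job_C:*/5}
Op 9: register job_C */18 -> active={job_B:*/4, job_C:*/18}
Op 10: register job_B */3 -> active={job_B:*/3, job_C:*/18}
Op 11: register job_A */3 -> active={job_A:*/3, job_B:*/3, job_C:*/18}
  job_A: interval 3, next fire after T=255 is 258
  job_B: interval 3, next fire after T=255 is 258
  job_C: interval 18, next fire after T=255 is 270
Earliest = 258, winner (lex tiebreak) = job_A

Answer: job_A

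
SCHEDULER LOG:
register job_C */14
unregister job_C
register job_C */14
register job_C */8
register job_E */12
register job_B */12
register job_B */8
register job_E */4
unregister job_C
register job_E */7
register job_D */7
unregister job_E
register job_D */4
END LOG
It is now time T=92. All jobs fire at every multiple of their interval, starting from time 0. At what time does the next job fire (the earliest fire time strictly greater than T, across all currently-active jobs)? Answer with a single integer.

Op 1: register job_C */14 -> active={job_C:*/14}
Op 2: unregister job_C -> active={}
Op 3: register job_C */14 -> active={job_C:*/14}
Op 4: register job_C */8 -> active={job_C:*/8}
Op 5: register job_E */12 -> active={job_C:*/8, job_E:*/12}
Op 6: register job_B */12 -> active={job_B:*/12, job_C:*/8, job_E:*/12}
Op 7: register job_B */8 -> active={job_B:*/8, job_C:*/8, job_E:*/12}
Op 8: register job_E */4 -> active={job_B:*/8, job_C:*/8, job_E:*/4}
Op 9: unregister job_C -> active={job_B:*/8, job_E:*/4}
Op 10: register job_E */7 -> active={job_B:*/8, job_E:*/7}
Op 11: register job_D */7 -> active={job_B:*/8, job_D:*/7, job_E:*/7}
Op 12: unregister job_E -> active={job_B:*/8, job_D:*/7}
Op 13: register job_D */4 -> active={job_B:*/8, job_D:*/4}
  job_B: interval 8, next fire after T=92 is 96
  job_D: interval 4, next fire after T=92 is 96
Earliest fire time = 96 (job job_B)

Answer: 96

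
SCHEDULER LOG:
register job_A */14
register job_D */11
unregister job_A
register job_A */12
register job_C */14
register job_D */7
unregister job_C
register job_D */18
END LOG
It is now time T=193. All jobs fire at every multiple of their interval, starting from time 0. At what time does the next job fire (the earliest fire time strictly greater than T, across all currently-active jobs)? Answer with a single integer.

Answer: 198

Derivation:
Op 1: register job_A */14 -> active={job_A:*/14}
Op 2: register job_D */11 -> active={job_A:*/14, job_D:*/11}
Op 3: unregister job_A -> active={job_D:*/11}
Op 4: register job_A */12 -> active={job_A:*/12, job_D:*/11}
Op 5: register job_C */14 -> active={job_A:*/12, job_C:*/14, job_D:*/11}
Op 6: register job_D */7 -> active={job_A:*/12, job_C:*/14, job_D:*/7}
Op 7: unregister job_C -> active={job_A:*/12, job_D:*/7}
Op 8: register job_D */18 -> active={job_A:*/12, job_D:*/18}
  job_A: interval 12, next fire after T=193 is 204
  job_D: interval 18, next fire after T=193 is 198
Earliest fire time = 198 (job job_D)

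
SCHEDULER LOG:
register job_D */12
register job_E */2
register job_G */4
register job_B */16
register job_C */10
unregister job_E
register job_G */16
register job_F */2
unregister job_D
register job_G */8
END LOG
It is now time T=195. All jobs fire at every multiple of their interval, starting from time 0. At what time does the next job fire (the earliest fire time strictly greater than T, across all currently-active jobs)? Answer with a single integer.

Answer: 196

Derivation:
Op 1: register job_D */12 -> active={job_D:*/12}
Op 2: register job_E */2 -> active={job_D:*/12, job_E:*/2}
Op 3: register job_G */4 -> active={job_D:*/12, job_E:*/2, job_G:*/4}
Op 4: register job_B */16 -> active={job_B:*/16, job_D:*/12, job_E:*/2, job_G:*/4}
Op 5: register job_C */10 -> active={job_B:*/16, job_C:*/10, job_D:*/12, job_E:*/2, job_G:*/4}
Op 6: unregister job_E -> active={job_B:*/16, job_C:*/10, job_D:*/12, job_G:*/4}
Op 7: register job_G */16 -> active={job_B:*/16, job_C:*/10, job_D:*/12, job_G:*/16}
Op 8: register job_F */2 -> active={job_B:*/16, job_C:*/10, job_D:*/12, job_F:*/2, job_G:*/16}
Op 9: unregister job_D -> active={job_B:*/16, job_C:*/10, job_F:*/2, job_G:*/16}
Op 10: register job_G */8 -> active={job_B:*/16, job_C:*/10, job_F:*/2, job_G:*/8}
  job_B: interval 16, next fire after T=195 is 208
  job_C: interval 10, next fire after T=195 is 200
  job_F: interval 2, next fire after T=195 is 196
  job_G: interval 8, next fire after T=195 is 200
Earliest fire time = 196 (job job_F)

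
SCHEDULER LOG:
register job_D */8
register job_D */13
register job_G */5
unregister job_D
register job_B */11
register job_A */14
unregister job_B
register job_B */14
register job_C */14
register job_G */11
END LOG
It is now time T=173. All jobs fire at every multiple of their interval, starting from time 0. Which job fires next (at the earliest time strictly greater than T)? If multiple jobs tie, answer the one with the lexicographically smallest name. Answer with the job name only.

Op 1: register job_D */8 -> active={job_D:*/8}
Op 2: register job_D */13 -> active={job_D:*/13}
Op 3: register job_G */5 -> active={job_D:*/13, job_G:*/5}
Op 4: unregister job_D -> active={job_G:*/5}
Op 5: register job_B */11 -> active={job_B:*/11, job_G:*/5}
Op 6: register job_A */14 -> active={job_A:*/14, job_B:*/11, job_G:*/5}
Op 7: unregister job_B -> active={job_A:*/14, job_G:*/5}
Op 8: register job_B */14 -> active={job_A:*/14, job_B:*/14, job_G:*/5}
Op 9: register job_C */14 -> active={job_A:*/14, job_B:*/14, job_C:*/14, job_G:*/5}
Op 10: register job_G */11 -> active={job_A:*/14, job_B:*/14, job_C:*/14, job_G:*/11}
  job_A: interval 14, next fire after T=173 is 182
  job_B: interval 14, next fire after T=173 is 182
  job_C: interval 14, next fire after T=173 is 182
  job_G: interval 11, next fire after T=173 is 176
Earliest = 176, winner (lex tiebreak) = job_G

Answer: job_G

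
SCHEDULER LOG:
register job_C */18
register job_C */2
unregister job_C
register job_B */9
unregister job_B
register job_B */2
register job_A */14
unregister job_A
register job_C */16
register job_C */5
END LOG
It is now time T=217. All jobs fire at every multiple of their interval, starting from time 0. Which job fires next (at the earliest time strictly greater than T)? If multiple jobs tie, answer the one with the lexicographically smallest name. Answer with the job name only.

Answer: job_B

Derivation:
Op 1: register job_C */18 -> active={job_C:*/18}
Op 2: register job_C */2 -> active={job_C:*/2}
Op 3: unregister job_C -> active={}
Op 4: register job_B */9 -> active={job_B:*/9}
Op 5: unregister job_B -> active={}
Op 6: register job_B */2 -> active={job_B:*/2}
Op 7: register job_A */14 -> active={job_A:*/14, job_B:*/2}
Op 8: unregister job_A -> active={job_B:*/2}
Op 9: register job_C */16 -> active={job_B:*/2, job_C:*/16}
Op 10: register job_C */5 -> active={job_B:*/2, job_C:*/5}
  job_B: interval 2, next fire after T=217 is 218
  job_C: interval 5, next fire after T=217 is 220
Earliest = 218, winner (lex tiebreak) = job_B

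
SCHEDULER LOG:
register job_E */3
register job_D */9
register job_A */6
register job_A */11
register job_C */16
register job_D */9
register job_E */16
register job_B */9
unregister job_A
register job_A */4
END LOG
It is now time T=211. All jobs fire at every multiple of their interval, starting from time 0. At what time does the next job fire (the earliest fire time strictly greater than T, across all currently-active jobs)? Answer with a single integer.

Answer: 212

Derivation:
Op 1: register job_E */3 -> active={job_E:*/3}
Op 2: register job_D */9 -> active={job_D:*/9, job_E:*/3}
Op 3: register job_A */6 -> active={job_A:*/6, job_D:*/9, job_E:*/3}
Op 4: register job_A */11 -> active={job_A:*/11, job_D:*/9, job_E:*/3}
Op 5: register job_C */16 -> active={job_A:*/11, job_C:*/16, job_D:*/9, job_E:*/3}
Op 6: register job_D */9 -> active={job_A:*/11, job_C:*/16, job_D:*/9, job_E:*/3}
Op 7: register job_E */16 -> active={job_A:*/11, job_C:*/16, job_D:*/9, job_E:*/16}
Op 8: register job_B */9 -> active={job_A:*/11, job_B:*/9, job_C:*/16, job_D:*/9, job_E:*/16}
Op 9: unregister job_A -> active={job_B:*/9, job_C:*/16, job_D:*/9, job_E:*/16}
Op 10: register job_A */4 -> active={job_A:*/4, job_B:*/9, job_C:*/16, job_D:*/9, job_E:*/16}
  job_A: interval 4, next fire after T=211 is 212
  job_B: interval 9, next fire after T=211 is 216
  job_C: interval 16, next fire after T=211 is 224
  job_D: interval 9, next fire after T=211 is 216
  job_E: interval 16, next fire after T=211 is 224
Earliest fire time = 212 (job job_A)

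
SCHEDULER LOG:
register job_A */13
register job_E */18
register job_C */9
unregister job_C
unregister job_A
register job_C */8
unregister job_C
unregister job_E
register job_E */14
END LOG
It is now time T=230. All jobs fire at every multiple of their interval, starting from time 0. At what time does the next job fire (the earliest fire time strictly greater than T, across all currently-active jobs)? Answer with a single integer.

Answer: 238

Derivation:
Op 1: register job_A */13 -> active={job_A:*/13}
Op 2: register job_E */18 -> active={job_A:*/13, job_E:*/18}
Op 3: register job_C */9 -> active={job_A:*/13, job_C:*/9, job_E:*/18}
Op 4: unregister job_C -> active={job_A:*/13, job_E:*/18}
Op 5: unregister job_A -> active={job_E:*/18}
Op 6: register job_C */8 -> active={job_C:*/8, job_E:*/18}
Op 7: unregister job_C -> active={job_E:*/18}
Op 8: unregister job_E -> active={}
Op 9: register job_E */14 -> active={job_E:*/14}
  job_E: interval 14, next fire after T=230 is 238
Earliest fire time = 238 (job job_E)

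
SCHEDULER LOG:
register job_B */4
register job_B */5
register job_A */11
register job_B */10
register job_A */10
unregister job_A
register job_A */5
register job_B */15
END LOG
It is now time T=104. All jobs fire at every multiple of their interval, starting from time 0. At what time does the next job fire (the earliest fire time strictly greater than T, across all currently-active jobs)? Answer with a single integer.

Answer: 105

Derivation:
Op 1: register job_B */4 -> active={job_B:*/4}
Op 2: register job_B */5 -> active={job_B:*/5}
Op 3: register job_A */11 -> active={job_A:*/11, job_B:*/5}
Op 4: register job_B */10 -> active={job_A:*/11, job_B:*/10}
Op 5: register job_A */10 -> active={job_A:*/10, job_B:*/10}
Op 6: unregister job_A -> active={job_B:*/10}
Op 7: register job_A */5 -> active={job_A:*/5, job_B:*/10}
Op 8: register job_B */15 -> active={job_A:*/5, job_B:*/15}
  job_A: interval 5, next fire after T=104 is 105
  job_B: interval 15, next fire after T=104 is 105
Earliest fire time = 105 (job job_A)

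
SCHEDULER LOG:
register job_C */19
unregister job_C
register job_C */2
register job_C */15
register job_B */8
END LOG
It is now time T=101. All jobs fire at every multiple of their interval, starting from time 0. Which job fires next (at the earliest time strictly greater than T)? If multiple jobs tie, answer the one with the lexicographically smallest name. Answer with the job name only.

Op 1: register job_C */19 -> active={job_C:*/19}
Op 2: unregister job_C -> active={}
Op 3: register job_C */2 -> active={job_C:*/2}
Op 4: register job_C */15 -> active={job_C:*/15}
Op 5: register job_B */8 -> active={job_B:*/8, job_C:*/15}
  job_B: interval 8, next fire after T=101 is 104
  job_C: interval 15, next fire after T=101 is 105
Earliest = 104, winner (lex tiebreak) = job_B

Answer: job_B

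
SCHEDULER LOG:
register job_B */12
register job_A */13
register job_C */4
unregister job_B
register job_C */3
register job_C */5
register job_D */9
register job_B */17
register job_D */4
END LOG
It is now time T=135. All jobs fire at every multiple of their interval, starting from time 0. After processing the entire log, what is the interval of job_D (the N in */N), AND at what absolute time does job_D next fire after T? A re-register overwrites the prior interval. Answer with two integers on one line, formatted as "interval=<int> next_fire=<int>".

Answer: interval=4 next_fire=136

Derivation:
Op 1: register job_B */12 -> active={job_B:*/12}
Op 2: register job_A */13 -> active={job_A:*/13, job_B:*/12}
Op 3: register job_C */4 -> active={job_A:*/13, job_B:*/12, job_C:*/4}
Op 4: unregister job_B -> active={job_A:*/13, job_C:*/4}
Op 5: register job_C */3 -> active={job_A:*/13, job_C:*/3}
Op 6: register job_C */5 -> active={job_A:*/13, job_C:*/5}
Op 7: register job_D */9 -> active={job_A:*/13, job_C:*/5, job_D:*/9}
Op 8: register job_B */17 -> active={job_A:*/13, job_B:*/17, job_C:*/5, job_D:*/9}
Op 9: register job_D */4 -> active={job_A:*/13, job_B:*/17, job_C:*/5, job_D:*/4}
Final interval of job_D = 4
Next fire of job_D after T=135: (135//4+1)*4 = 136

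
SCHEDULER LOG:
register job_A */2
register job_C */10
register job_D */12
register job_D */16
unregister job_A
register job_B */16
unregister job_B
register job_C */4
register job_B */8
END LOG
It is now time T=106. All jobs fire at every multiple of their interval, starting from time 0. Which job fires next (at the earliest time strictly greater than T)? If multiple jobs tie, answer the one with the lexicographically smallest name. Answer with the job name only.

Op 1: register job_A */2 -> active={job_A:*/2}
Op 2: register job_C */10 -> active={job_A:*/2, job_C:*/10}
Op 3: register job_D */12 -> active={job_A:*/2, job_C:*/10, job_D:*/12}
Op 4: register job_D */16 -> active={job_A:*/2, job_C:*/10, job_D:*/16}
Op 5: unregister job_A -> active={job_C:*/10, job_D:*/16}
Op 6: register job_B */16 -> active={job_B:*/16, job_C:*/10, job_D:*/16}
Op 7: unregister job_B -> active={job_C:*/10, job_D:*/16}
Op 8: register job_C */4 -> active={job_C:*/4, job_D:*/16}
Op 9: register job_B */8 -> active={job_B:*/8, job_C:*/4, job_D:*/16}
  job_B: interval 8, next fire after T=106 is 112
  job_C: interval 4, next fire after T=106 is 108
  job_D: interval 16, next fire after T=106 is 112
Earliest = 108, winner (lex tiebreak) = job_C

Answer: job_C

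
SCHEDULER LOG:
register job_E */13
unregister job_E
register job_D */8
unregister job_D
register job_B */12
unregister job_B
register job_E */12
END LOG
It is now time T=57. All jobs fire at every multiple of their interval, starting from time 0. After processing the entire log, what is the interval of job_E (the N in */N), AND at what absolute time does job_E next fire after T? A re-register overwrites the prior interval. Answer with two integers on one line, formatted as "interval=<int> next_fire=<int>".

Answer: interval=12 next_fire=60

Derivation:
Op 1: register job_E */13 -> active={job_E:*/13}
Op 2: unregister job_E -> active={}
Op 3: register job_D */8 -> active={job_D:*/8}
Op 4: unregister job_D -> active={}
Op 5: register job_B */12 -> active={job_B:*/12}
Op 6: unregister job_B -> active={}
Op 7: register job_E */12 -> active={job_E:*/12}
Final interval of job_E = 12
Next fire of job_E after T=57: (57//12+1)*12 = 60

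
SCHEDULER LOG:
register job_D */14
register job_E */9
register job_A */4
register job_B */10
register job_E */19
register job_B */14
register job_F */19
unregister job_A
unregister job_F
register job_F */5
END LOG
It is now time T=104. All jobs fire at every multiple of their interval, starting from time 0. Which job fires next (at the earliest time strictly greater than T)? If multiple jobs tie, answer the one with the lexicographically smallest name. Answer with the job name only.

Op 1: register job_D */14 -> active={job_D:*/14}
Op 2: register job_E */9 -> active={job_D:*/14, job_E:*/9}
Op 3: register job_A */4 -> active={job_A:*/4, job_D:*/14, job_E:*/9}
Op 4: register job_B */10 -> active={job_A:*/4, job_B:*/10, job_D:*/14, job_E:*/9}
Op 5: register job_E */19 -> active={job_A:*/4, job_B:*/10, job_D:*/14, job_E:*/19}
Op 6: register job_B */14 -> active={job_A:*/4, job_B:*/14, job_D:*/14, job_E:*/19}
Op 7: register job_F */19 -> active={job_A:*/4, job_B:*/14, job_D:*/14, job_E:*/19, job_F:*/19}
Op 8: unregister job_A -> active={job_B:*/14, job_D:*/14, job_E:*/19, job_F:*/19}
Op 9: unregister job_F -> active={job_B:*/14, job_D:*/14, job_E:*/19}
Op 10: register job_F */5 -> active={job_B:*/14, job_D:*/14, job_E:*/19, job_F:*/5}
  job_B: interval 14, next fire after T=104 is 112
  job_D: interval 14, next fire after T=104 is 112
  job_E: interval 19, next fire after T=104 is 114
  job_F: interval 5, next fire after T=104 is 105
Earliest = 105, winner (lex tiebreak) = job_F

Answer: job_F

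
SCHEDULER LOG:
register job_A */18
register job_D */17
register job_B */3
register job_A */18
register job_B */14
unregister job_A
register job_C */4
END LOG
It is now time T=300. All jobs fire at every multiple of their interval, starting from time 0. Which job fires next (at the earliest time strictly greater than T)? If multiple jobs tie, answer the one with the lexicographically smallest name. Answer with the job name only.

Answer: job_C

Derivation:
Op 1: register job_A */18 -> active={job_A:*/18}
Op 2: register job_D */17 -> active={job_A:*/18, job_D:*/17}
Op 3: register job_B */3 -> active={job_A:*/18, job_B:*/3, job_D:*/17}
Op 4: register job_A */18 -> active={job_A:*/18, job_B:*/3, job_D:*/17}
Op 5: register job_B */14 -> active={job_A:*/18, job_B:*/14, job_D:*/17}
Op 6: unregister job_A -> active={job_B:*/14, job_D:*/17}
Op 7: register job_C */4 -> active={job_B:*/14, job_C:*/4, job_D:*/17}
  job_B: interval 14, next fire after T=300 is 308
  job_C: interval 4, next fire after T=300 is 304
  job_D: interval 17, next fire after T=300 is 306
Earliest = 304, winner (lex tiebreak) = job_C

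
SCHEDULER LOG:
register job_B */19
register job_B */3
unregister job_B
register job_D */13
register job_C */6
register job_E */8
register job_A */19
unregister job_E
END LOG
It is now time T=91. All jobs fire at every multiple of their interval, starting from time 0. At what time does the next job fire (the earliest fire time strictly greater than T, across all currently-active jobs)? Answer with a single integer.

Op 1: register job_B */19 -> active={job_B:*/19}
Op 2: register job_B */3 -> active={job_B:*/3}
Op 3: unregister job_B -> active={}
Op 4: register job_D */13 -> active={job_D:*/13}
Op 5: register job_C */6 -> active={job_C:*/6, job_D:*/13}
Op 6: register job_E */8 -> active={job_C:*/6, job_D:*/13, job_E:*/8}
Op 7: register job_A */19 -> active={job_A:*/19, job_C:*/6, job_D:*/13, job_E:*/8}
Op 8: unregister job_E -> active={job_A:*/19, job_C:*/6, job_D:*/13}
  job_A: interval 19, next fire after T=91 is 95
  job_C: interval 6, next fire after T=91 is 96
  job_D: interval 13, next fire after T=91 is 104
Earliest fire time = 95 (job job_A)

Answer: 95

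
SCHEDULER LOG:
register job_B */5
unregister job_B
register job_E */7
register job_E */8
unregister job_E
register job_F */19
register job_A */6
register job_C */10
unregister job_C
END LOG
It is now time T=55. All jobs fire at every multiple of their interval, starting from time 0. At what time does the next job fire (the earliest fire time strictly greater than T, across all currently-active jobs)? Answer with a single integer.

Answer: 57

Derivation:
Op 1: register job_B */5 -> active={job_B:*/5}
Op 2: unregister job_B -> active={}
Op 3: register job_E */7 -> active={job_E:*/7}
Op 4: register job_E */8 -> active={job_E:*/8}
Op 5: unregister job_E -> active={}
Op 6: register job_F */19 -> active={job_F:*/19}
Op 7: register job_A */6 -> active={job_A:*/6, job_F:*/19}
Op 8: register job_C */10 -> active={job_A:*/6, job_C:*/10, job_F:*/19}
Op 9: unregister job_C -> active={job_A:*/6, job_F:*/19}
  job_A: interval 6, next fire after T=55 is 60
  job_F: interval 19, next fire after T=55 is 57
Earliest fire time = 57 (job job_F)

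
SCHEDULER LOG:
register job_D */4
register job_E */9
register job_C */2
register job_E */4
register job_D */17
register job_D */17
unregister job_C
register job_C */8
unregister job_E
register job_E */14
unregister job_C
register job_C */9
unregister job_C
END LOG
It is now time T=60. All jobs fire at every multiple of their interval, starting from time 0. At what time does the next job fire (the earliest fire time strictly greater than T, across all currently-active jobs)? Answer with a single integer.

Answer: 68

Derivation:
Op 1: register job_D */4 -> active={job_D:*/4}
Op 2: register job_E */9 -> active={job_D:*/4, job_E:*/9}
Op 3: register job_C */2 -> active={job_C:*/2, job_D:*/4, job_E:*/9}
Op 4: register job_E */4 -> active={job_C:*/2, job_D:*/4, job_E:*/4}
Op 5: register job_D */17 -> active={job_C:*/2, job_D:*/17, job_E:*/4}
Op 6: register job_D */17 -> active={job_C:*/2, job_D:*/17, job_E:*/4}
Op 7: unregister job_C -> active={job_D:*/17, job_E:*/4}
Op 8: register job_C */8 -> active={job_C:*/8, job_D:*/17, job_E:*/4}
Op 9: unregister job_E -> active={job_C:*/8, job_D:*/17}
Op 10: register job_E */14 -> active={job_C:*/8, job_D:*/17, job_E:*/14}
Op 11: unregister job_C -> active={job_D:*/17, job_E:*/14}
Op 12: register job_C */9 -> active={job_C:*/9, job_D:*/17, job_E:*/14}
Op 13: unregister job_C -> active={job_D:*/17, job_E:*/14}
  job_D: interval 17, next fire after T=60 is 68
  job_E: interval 14, next fire after T=60 is 70
Earliest fire time = 68 (job job_D)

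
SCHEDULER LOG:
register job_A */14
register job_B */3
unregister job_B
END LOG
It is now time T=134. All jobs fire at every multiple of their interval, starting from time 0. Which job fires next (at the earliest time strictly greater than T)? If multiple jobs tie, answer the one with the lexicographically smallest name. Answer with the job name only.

Op 1: register job_A */14 -> active={job_A:*/14}
Op 2: register job_B */3 -> active={job_A:*/14, job_B:*/3}
Op 3: unregister job_B -> active={job_A:*/14}
  job_A: interval 14, next fire after T=134 is 140
Earliest = 140, winner (lex tiebreak) = job_A

Answer: job_A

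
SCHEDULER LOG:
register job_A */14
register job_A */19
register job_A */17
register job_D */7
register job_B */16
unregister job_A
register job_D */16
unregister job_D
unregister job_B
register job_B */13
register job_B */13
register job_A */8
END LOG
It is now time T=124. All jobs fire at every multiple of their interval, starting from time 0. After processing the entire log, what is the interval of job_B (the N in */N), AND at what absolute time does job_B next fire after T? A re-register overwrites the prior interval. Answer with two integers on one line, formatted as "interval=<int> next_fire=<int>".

Op 1: register job_A */14 -> active={job_A:*/14}
Op 2: register job_A */19 -> active={job_A:*/19}
Op 3: register job_A */17 -> active={job_A:*/17}
Op 4: register job_D */7 -> active={job_A:*/17, job_D:*/7}
Op 5: register job_B */16 -> active={job_A:*/17, job_B:*/16, job_D:*/7}
Op 6: unregister job_A -> active={job_B:*/16, job_D:*/7}
Op 7: register job_D */16 -> active={job_B:*/16, job_D:*/16}
Op 8: unregister job_D -> active={job_B:*/16}
Op 9: unregister job_B -> active={}
Op 10: register job_B */13 -> active={job_B:*/13}
Op 11: register job_B */13 -> active={job_B:*/13}
Op 12: register job_A */8 -> active={job_A:*/8, job_B:*/13}
Final interval of job_B = 13
Next fire of job_B after T=124: (124//13+1)*13 = 130

Answer: interval=13 next_fire=130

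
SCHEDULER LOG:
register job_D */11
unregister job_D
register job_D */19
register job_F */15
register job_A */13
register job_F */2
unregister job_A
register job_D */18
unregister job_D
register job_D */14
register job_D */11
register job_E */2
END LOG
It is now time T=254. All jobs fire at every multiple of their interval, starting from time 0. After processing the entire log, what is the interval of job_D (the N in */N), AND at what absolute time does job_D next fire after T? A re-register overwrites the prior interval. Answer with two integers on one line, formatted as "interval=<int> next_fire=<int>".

Answer: interval=11 next_fire=264

Derivation:
Op 1: register job_D */11 -> active={job_D:*/11}
Op 2: unregister job_D -> active={}
Op 3: register job_D */19 -> active={job_D:*/19}
Op 4: register job_F */15 -> active={job_D:*/19, job_F:*/15}
Op 5: register job_A */13 -> active={job_A:*/13, job_D:*/19, job_F:*/15}
Op 6: register job_F */2 -> active={job_A:*/13, job_D:*/19, job_F:*/2}
Op 7: unregister job_A -> active={job_D:*/19, job_F:*/2}
Op 8: register job_D */18 -> active={job_D:*/18, job_F:*/2}
Op 9: unregister job_D -> active={job_F:*/2}
Op 10: register job_D */14 -> active={job_D:*/14, job_F:*/2}
Op 11: register job_D */11 -> active={job_D:*/11, job_F:*/2}
Op 12: register job_E */2 -> active={job_D:*/11, job_E:*/2, job_F:*/2}
Final interval of job_D = 11
Next fire of job_D after T=254: (254//11+1)*11 = 264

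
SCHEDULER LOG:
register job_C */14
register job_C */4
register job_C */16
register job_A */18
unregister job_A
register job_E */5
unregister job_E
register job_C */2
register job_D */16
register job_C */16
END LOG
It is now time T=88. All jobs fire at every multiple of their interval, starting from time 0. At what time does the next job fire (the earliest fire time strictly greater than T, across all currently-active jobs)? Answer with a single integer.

Op 1: register job_C */14 -> active={job_C:*/14}
Op 2: register job_C */4 -> active={job_C:*/4}
Op 3: register job_C */16 -> active={job_C:*/16}
Op 4: register job_A */18 -> active={job_A:*/18, job_C:*/16}
Op 5: unregister job_A -> active={job_C:*/16}
Op 6: register job_E */5 -> active={job_C:*/16, job_E:*/5}
Op 7: unregister job_E -> active={job_C:*/16}
Op 8: register job_C */2 -> active={job_C:*/2}
Op 9: register job_D */16 -> active={job_C:*/2, job_D:*/16}
Op 10: register job_C */16 -> active={job_C:*/16, job_D:*/16}
  job_C: interval 16, next fire after T=88 is 96
  job_D: interval 16, next fire after T=88 is 96
Earliest fire time = 96 (job job_C)

Answer: 96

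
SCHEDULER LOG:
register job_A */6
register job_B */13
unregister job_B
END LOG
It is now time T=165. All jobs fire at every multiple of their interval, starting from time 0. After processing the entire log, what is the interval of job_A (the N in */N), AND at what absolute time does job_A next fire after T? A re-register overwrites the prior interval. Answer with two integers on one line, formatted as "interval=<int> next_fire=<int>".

Answer: interval=6 next_fire=168

Derivation:
Op 1: register job_A */6 -> active={job_A:*/6}
Op 2: register job_B */13 -> active={job_A:*/6, job_B:*/13}
Op 3: unregister job_B -> active={job_A:*/6}
Final interval of job_A = 6
Next fire of job_A after T=165: (165//6+1)*6 = 168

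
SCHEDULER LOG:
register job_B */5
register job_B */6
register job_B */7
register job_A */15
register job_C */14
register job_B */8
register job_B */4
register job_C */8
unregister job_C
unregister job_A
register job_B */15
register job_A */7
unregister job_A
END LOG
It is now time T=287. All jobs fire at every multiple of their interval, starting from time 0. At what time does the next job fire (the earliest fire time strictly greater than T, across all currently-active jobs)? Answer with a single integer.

Answer: 300

Derivation:
Op 1: register job_B */5 -> active={job_B:*/5}
Op 2: register job_B */6 -> active={job_B:*/6}
Op 3: register job_B */7 -> active={job_B:*/7}
Op 4: register job_A */15 -> active={job_A:*/15, job_B:*/7}
Op 5: register job_C */14 -> active={job_A:*/15, job_B:*/7, job_C:*/14}
Op 6: register job_B */8 -> active={job_A:*/15, job_B:*/8, job_C:*/14}
Op 7: register job_B */4 -> active={job_A:*/15, job_B:*/4, job_C:*/14}
Op 8: register job_C */8 -> active={job_A:*/15, job_B:*/4, job_C:*/8}
Op 9: unregister job_C -> active={job_A:*/15, job_B:*/4}
Op 10: unregister job_A -> active={job_B:*/4}
Op 11: register job_B */15 -> active={job_B:*/15}
Op 12: register job_A */7 -> active={job_A:*/7, job_B:*/15}
Op 13: unregister job_A -> active={job_B:*/15}
  job_B: interval 15, next fire after T=287 is 300
Earliest fire time = 300 (job job_B)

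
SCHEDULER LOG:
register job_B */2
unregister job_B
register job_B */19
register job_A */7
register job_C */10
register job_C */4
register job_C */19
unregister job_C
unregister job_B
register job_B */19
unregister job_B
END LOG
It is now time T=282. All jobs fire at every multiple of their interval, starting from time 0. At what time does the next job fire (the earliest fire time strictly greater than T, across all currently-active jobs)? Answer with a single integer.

Op 1: register job_B */2 -> active={job_B:*/2}
Op 2: unregister job_B -> active={}
Op 3: register job_B */19 -> active={job_B:*/19}
Op 4: register job_A */7 -> active={job_A:*/7, job_B:*/19}
Op 5: register job_C */10 -> active={job_A:*/7, job_B:*/19, job_C:*/10}
Op 6: register job_C */4 -> active={job_A:*/7, job_B:*/19, job_C:*/4}
Op 7: register job_C */19 -> active={job_A:*/7, job_B:*/19, job_C:*/19}
Op 8: unregister job_C -> active={job_A:*/7, job_B:*/19}
Op 9: unregister job_B -> active={job_A:*/7}
Op 10: register job_B */19 -> active={job_A:*/7, job_B:*/19}
Op 11: unregister job_B -> active={job_A:*/7}
  job_A: interval 7, next fire after T=282 is 287
Earliest fire time = 287 (job job_A)

Answer: 287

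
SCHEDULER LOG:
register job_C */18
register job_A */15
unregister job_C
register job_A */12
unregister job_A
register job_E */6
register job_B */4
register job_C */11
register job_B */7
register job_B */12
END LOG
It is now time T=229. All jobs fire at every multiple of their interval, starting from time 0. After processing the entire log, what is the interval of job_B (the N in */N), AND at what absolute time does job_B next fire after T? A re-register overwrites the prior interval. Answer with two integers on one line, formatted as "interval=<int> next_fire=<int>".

Answer: interval=12 next_fire=240

Derivation:
Op 1: register job_C */18 -> active={job_C:*/18}
Op 2: register job_A */15 -> active={job_A:*/15, job_C:*/18}
Op 3: unregister job_C -> active={job_A:*/15}
Op 4: register job_A */12 -> active={job_A:*/12}
Op 5: unregister job_A -> active={}
Op 6: register job_E */6 -> active={job_E:*/6}
Op 7: register job_B */4 -> active={job_B:*/4, job_E:*/6}
Op 8: register job_C */11 -> active={job_B:*/4, job_C:*/11, job_E:*/6}
Op 9: register job_B */7 -> active={job_B:*/7, job_C:*/11, job_E:*/6}
Op 10: register job_B */12 -> active={job_B:*/12, job_C:*/11, job_E:*/6}
Final interval of job_B = 12
Next fire of job_B after T=229: (229//12+1)*12 = 240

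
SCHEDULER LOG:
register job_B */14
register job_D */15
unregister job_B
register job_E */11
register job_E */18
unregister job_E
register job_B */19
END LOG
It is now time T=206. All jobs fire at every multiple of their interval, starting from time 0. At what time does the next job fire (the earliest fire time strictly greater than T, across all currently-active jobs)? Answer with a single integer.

Answer: 209

Derivation:
Op 1: register job_B */14 -> active={job_B:*/14}
Op 2: register job_D */15 -> active={job_B:*/14, job_D:*/15}
Op 3: unregister job_B -> active={job_D:*/15}
Op 4: register job_E */11 -> active={job_D:*/15, job_E:*/11}
Op 5: register job_E */18 -> active={job_D:*/15, job_E:*/18}
Op 6: unregister job_E -> active={job_D:*/15}
Op 7: register job_B */19 -> active={job_B:*/19, job_D:*/15}
  job_B: interval 19, next fire after T=206 is 209
  job_D: interval 15, next fire after T=206 is 210
Earliest fire time = 209 (job job_B)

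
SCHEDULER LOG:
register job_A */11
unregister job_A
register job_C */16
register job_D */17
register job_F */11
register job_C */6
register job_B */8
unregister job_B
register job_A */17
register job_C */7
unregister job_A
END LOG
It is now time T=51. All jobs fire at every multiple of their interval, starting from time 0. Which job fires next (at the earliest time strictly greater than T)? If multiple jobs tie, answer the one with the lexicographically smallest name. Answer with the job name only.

Answer: job_F

Derivation:
Op 1: register job_A */11 -> active={job_A:*/11}
Op 2: unregister job_A -> active={}
Op 3: register job_C */16 -> active={job_C:*/16}
Op 4: register job_D */17 -> active={job_C:*/16, job_D:*/17}
Op 5: register job_F */11 -> active={job_C:*/16, job_D:*/17, job_F:*/11}
Op 6: register job_C */6 -> active={job_C:*/6, job_D:*/17, job_F:*/11}
Op 7: register job_B */8 -> active={job_B:*/8, job_C:*/6, job_D:*/17, job_F:*/11}
Op 8: unregister job_B -> active={job_C:*/6, job_D:*/17, job_F:*/11}
Op 9: register job_A */17 -> active={job_A:*/17, job_C:*/6, job_D:*/17, job_F:*/11}
Op 10: register job_C */7 -> active={job_A:*/17, job_C:*/7, job_D:*/17, job_F:*/11}
Op 11: unregister job_A -> active={job_C:*/7, job_D:*/17, job_F:*/11}
  job_C: interval 7, next fire after T=51 is 56
  job_D: interval 17, next fire after T=51 is 68
  job_F: interval 11, next fire after T=51 is 55
Earliest = 55, winner (lex tiebreak) = job_F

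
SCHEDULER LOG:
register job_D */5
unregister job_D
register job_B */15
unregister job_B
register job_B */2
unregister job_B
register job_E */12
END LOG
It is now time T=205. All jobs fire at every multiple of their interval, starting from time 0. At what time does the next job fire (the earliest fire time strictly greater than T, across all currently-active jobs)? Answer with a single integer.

Answer: 216

Derivation:
Op 1: register job_D */5 -> active={job_D:*/5}
Op 2: unregister job_D -> active={}
Op 3: register job_B */15 -> active={job_B:*/15}
Op 4: unregister job_B -> active={}
Op 5: register job_B */2 -> active={job_B:*/2}
Op 6: unregister job_B -> active={}
Op 7: register job_E */12 -> active={job_E:*/12}
  job_E: interval 12, next fire after T=205 is 216
Earliest fire time = 216 (job job_E)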